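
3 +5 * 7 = 38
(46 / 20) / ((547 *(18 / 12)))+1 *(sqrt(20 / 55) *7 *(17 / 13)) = 23 / 8205+238 *sqrt(11) / 143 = 5.52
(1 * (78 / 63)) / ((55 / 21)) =26 / 55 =0.47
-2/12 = -1/6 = -0.17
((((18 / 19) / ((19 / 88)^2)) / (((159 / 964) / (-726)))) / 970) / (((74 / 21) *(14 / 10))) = -24388860672 / 1304698403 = -18.69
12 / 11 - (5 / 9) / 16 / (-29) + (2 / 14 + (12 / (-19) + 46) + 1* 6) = 321379747 / 6109488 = 52.60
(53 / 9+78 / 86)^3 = 18191447000 / 57960603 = 313.86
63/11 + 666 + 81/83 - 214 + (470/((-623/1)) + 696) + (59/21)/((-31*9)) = 549372628811/476084763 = 1153.94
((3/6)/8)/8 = 1/128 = 0.01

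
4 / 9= 0.44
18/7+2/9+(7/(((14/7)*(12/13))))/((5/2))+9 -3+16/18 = 14111/1260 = 11.20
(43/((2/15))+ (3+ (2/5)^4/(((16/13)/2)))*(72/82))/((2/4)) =16664997/25625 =650.34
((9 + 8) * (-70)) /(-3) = 1190 /3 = 396.67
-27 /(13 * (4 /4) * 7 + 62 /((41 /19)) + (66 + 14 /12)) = -6642 /45977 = -0.14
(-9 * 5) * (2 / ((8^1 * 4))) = -45 / 16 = -2.81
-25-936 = -961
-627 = -627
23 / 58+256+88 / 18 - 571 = -161671 / 522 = -309.71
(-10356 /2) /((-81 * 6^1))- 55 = -3592 /81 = -44.35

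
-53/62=-0.85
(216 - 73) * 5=715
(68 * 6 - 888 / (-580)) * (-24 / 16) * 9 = -801657 / 145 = -5528.67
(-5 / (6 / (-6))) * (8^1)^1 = 40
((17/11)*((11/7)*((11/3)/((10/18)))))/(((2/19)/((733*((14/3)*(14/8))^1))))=18230443/20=911522.15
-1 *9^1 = -9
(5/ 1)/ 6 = 5/ 6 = 0.83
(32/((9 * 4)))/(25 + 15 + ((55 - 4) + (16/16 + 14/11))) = 44/4617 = 0.01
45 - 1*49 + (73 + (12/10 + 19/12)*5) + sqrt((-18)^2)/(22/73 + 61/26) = 1803281/20100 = 89.72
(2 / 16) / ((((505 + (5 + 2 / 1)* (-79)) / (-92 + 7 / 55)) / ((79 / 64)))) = 399187 / 1351680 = 0.30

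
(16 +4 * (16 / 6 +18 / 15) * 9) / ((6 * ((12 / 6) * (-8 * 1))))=-97 / 60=-1.62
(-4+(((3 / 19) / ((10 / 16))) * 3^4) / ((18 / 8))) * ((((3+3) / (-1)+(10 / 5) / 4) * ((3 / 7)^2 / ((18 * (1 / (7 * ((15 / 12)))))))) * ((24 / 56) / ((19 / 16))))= -15972 / 17689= -0.90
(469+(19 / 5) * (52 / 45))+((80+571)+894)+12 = 456838 / 225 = 2030.39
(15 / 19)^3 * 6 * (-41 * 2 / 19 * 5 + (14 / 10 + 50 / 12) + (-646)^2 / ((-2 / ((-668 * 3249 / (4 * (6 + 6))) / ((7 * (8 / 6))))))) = 10889798732621325 / 3648988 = 2984333939.33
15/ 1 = 15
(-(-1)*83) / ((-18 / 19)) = -1577 / 18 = -87.61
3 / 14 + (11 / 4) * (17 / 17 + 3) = 157 / 14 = 11.21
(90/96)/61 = 15/976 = 0.02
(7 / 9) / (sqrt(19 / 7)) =7 * sqrt(133) / 171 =0.47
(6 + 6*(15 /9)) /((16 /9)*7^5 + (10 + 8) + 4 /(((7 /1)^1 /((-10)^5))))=-504 /858241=-0.00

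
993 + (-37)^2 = 2362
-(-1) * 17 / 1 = 17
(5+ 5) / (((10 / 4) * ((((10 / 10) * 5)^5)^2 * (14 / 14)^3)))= 4 / 9765625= 0.00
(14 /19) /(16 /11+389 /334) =0.28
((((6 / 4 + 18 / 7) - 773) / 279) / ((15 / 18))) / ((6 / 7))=-2153 / 558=-3.86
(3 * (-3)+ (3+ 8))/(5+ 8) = 0.15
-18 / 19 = -0.95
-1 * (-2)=2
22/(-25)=-22/25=-0.88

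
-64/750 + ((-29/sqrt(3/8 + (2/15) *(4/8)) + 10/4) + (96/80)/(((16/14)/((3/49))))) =-41.16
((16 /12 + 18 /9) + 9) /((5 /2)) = 74 /15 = 4.93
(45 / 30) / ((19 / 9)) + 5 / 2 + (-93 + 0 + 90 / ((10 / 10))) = 0.21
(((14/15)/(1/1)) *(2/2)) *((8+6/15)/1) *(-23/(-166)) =2254/2075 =1.09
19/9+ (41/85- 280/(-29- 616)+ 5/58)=3.11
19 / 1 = 19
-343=-343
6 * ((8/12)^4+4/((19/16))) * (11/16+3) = 40474/513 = 78.90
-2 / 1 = -2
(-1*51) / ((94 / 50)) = -1275 / 47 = -27.13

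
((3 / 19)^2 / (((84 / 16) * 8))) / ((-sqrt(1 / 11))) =-3 * sqrt(11) / 5054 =-0.00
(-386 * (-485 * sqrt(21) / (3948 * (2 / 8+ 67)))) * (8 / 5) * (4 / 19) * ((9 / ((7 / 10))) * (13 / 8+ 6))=274075440 * sqrt(21) / 11770633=106.70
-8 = -8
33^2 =1089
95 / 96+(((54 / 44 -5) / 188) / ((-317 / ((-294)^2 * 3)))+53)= 70.41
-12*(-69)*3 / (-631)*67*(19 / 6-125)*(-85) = -1723500630 / 631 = -2731379.76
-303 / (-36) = 101 / 12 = 8.42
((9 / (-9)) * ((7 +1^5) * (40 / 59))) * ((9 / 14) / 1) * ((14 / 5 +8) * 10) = -155520 / 413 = -376.56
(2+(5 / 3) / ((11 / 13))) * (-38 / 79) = -4978 / 2607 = -1.91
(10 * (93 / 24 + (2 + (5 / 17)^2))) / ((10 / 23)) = 317009 / 2312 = 137.11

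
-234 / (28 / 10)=-83.57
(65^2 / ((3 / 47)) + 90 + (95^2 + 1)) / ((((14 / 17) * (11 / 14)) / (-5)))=-19203455 / 33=-581922.88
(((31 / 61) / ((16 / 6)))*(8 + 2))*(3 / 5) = 279 / 244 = 1.14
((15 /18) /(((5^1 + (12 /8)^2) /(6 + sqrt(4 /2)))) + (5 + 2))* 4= 40* sqrt(2) /87 + 892 /29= 31.41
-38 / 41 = -0.93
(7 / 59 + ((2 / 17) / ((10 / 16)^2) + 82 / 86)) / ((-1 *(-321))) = 1480736 / 346110225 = 0.00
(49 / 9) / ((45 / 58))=2842 / 405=7.02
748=748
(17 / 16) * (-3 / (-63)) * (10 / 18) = 85 / 3024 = 0.03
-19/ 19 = -1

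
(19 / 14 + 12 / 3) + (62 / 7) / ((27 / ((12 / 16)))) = 353 / 63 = 5.60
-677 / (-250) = 677 / 250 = 2.71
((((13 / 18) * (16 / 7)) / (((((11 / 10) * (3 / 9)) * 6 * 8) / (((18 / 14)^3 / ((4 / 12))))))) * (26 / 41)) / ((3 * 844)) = 0.00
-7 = -7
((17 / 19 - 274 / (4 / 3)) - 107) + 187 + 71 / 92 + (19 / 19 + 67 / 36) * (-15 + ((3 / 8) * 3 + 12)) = -129.20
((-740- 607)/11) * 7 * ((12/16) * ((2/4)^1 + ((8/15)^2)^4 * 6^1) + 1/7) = -3918856362677/8353125000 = -469.15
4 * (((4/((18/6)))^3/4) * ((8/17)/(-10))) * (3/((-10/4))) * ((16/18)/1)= 4096/34425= 0.12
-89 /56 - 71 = -4065 /56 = -72.59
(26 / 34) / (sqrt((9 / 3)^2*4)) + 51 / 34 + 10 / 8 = 587 / 204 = 2.88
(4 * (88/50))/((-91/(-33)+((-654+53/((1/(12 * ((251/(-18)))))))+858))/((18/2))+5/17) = -0.01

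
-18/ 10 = -9/ 5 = -1.80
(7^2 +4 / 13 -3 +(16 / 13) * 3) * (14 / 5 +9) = 590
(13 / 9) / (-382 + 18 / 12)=-26 / 6849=-0.00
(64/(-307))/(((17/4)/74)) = -18944/5219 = -3.63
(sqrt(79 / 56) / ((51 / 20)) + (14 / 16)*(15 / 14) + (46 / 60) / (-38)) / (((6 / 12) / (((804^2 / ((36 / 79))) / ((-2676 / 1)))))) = -1466.34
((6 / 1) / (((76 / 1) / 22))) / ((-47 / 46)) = -1518 / 893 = -1.70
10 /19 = 0.53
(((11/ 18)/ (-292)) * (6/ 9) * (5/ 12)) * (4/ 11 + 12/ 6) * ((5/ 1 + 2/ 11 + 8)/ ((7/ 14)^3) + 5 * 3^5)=-944125/ 520344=-1.81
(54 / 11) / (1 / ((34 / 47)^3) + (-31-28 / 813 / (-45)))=-77648589360 / 448542347803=-0.17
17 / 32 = 0.53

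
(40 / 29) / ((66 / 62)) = 1240 / 957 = 1.30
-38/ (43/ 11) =-418/ 43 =-9.72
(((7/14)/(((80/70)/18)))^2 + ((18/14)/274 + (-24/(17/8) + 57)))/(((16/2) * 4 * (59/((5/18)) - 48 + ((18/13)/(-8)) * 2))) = 2435347525/118679579648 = 0.02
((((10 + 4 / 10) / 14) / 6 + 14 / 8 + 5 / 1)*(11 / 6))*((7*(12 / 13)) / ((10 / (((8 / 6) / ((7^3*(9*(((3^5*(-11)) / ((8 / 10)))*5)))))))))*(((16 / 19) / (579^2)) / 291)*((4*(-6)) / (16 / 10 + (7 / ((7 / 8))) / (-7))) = 92384 / 968329584123071625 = 0.00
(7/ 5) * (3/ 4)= 21/ 20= 1.05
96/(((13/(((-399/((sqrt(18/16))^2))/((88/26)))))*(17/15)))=-127680/187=-682.78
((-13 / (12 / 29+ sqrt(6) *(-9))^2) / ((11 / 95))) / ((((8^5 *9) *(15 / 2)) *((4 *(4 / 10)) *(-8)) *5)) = 6024083 *sqrt(6) / 240691676179857408+ 428956255 / 262572737650753536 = 0.00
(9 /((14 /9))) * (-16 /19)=-648 /133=-4.87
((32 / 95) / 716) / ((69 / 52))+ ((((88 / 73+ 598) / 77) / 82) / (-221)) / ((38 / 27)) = 5907947657 / 119521335823890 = 0.00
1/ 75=0.01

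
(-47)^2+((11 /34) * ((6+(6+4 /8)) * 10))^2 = 4444229 /1156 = 3844.49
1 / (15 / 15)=1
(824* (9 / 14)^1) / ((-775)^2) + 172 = 723156208 / 4204375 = 172.00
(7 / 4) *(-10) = -35 / 2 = -17.50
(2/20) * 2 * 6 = 6/5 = 1.20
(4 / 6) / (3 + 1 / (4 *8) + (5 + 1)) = 64 / 867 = 0.07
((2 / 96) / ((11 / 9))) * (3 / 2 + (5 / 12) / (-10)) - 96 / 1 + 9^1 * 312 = 3818531 / 1408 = 2712.02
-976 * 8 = -7808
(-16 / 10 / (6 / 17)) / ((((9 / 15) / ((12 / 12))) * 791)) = -68 / 7119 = -0.01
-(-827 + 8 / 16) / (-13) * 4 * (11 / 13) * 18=-654588 / 169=-3873.30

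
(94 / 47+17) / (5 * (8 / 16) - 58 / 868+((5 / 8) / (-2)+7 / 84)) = 197904 / 22957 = 8.62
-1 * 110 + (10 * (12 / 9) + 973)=2629 / 3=876.33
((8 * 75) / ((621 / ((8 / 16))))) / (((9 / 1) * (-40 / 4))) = -10 / 1863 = -0.01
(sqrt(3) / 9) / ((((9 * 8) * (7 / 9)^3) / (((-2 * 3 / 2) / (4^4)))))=-27 * sqrt(3) / 702464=-0.00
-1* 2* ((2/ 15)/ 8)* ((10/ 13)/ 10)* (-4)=2/ 195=0.01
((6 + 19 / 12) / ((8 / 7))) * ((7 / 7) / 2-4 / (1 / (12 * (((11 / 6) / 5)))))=-36309 / 320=-113.47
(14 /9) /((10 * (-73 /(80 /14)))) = -8 /657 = -0.01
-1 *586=-586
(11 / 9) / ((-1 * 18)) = -11 / 162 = -0.07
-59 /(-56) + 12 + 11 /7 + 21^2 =3645 /8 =455.62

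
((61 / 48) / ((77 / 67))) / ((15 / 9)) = 4087 / 6160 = 0.66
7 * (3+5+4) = 84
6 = 6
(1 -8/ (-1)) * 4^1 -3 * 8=12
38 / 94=19 / 47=0.40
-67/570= -0.12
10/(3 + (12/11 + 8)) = 110/133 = 0.83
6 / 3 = 2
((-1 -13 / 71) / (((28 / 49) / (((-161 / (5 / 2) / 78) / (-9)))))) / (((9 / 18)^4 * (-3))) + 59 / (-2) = -7099247 / 249210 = -28.49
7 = 7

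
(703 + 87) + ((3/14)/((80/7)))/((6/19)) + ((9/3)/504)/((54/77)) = 20478559/25920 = 790.07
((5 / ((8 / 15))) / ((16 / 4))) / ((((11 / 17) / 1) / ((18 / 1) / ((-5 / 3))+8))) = -10.14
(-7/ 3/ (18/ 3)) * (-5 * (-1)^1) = -35/ 18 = -1.94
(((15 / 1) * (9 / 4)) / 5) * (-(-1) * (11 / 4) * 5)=1485 / 16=92.81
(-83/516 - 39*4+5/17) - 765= -8077843/8772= -920.87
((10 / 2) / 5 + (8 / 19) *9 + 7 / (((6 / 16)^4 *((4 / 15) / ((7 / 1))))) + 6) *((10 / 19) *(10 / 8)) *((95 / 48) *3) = 596531875 / 16416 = 36338.44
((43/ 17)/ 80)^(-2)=1849600/ 1849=1000.32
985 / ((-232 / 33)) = -32505 / 232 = -140.11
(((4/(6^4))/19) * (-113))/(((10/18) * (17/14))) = -791/29070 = -0.03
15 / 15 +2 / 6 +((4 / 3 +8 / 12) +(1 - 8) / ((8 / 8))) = -11 / 3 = -3.67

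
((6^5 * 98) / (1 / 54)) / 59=41150592 / 59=697467.66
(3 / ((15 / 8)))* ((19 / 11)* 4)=608 / 55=11.05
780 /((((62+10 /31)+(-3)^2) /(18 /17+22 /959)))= 142146160 /12015311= 11.83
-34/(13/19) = -646/13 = -49.69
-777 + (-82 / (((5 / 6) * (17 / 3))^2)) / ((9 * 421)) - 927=-5183102352 / 3041725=-1704.00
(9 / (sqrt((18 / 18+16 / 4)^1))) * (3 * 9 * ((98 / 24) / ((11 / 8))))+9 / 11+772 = 7938 * sqrt(5) / 55+8501 / 11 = 1095.54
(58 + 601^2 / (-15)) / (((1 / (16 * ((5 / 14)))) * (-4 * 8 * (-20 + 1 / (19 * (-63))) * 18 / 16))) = -13692578 / 71823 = -190.64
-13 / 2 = -6.50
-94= -94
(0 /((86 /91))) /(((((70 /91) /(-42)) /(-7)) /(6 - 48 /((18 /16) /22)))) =0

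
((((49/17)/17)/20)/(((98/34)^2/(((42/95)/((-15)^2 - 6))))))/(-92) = -1/44661400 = -0.00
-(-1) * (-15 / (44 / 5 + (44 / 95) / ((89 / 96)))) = -126825 / 78628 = -1.61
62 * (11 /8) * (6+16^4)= 11174911 /2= 5587455.50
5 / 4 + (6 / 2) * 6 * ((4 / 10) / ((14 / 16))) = 1327 / 140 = 9.48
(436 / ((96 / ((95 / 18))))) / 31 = 10355 / 13392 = 0.77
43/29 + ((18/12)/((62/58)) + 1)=6987/1798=3.89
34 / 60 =17 / 30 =0.57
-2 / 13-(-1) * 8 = 102 / 13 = 7.85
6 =6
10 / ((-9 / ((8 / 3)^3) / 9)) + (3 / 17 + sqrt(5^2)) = -84664 / 459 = -184.45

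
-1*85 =-85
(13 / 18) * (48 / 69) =104 / 207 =0.50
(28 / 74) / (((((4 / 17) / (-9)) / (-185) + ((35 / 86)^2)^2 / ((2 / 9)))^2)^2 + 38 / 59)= 2052703215800054735440817612905776689313754644480000 / 3495334428548918969457533387393637615733638725159579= 0.59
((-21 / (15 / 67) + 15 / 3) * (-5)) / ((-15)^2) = 148 / 75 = 1.97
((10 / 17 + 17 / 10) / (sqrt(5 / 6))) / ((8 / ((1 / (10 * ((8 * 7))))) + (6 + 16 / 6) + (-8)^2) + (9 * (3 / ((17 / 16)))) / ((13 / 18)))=15171 * sqrt(30) / 152087300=0.00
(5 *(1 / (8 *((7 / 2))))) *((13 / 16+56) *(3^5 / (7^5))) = 1104435 / 7529536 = 0.15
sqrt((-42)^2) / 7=6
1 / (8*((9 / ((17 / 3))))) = 17 / 216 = 0.08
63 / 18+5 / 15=23 / 6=3.83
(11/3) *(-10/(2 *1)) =-55/3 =-18.33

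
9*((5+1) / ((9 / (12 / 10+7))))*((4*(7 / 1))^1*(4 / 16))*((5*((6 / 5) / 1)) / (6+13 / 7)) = 72324 / 275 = 263.00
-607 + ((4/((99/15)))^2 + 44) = -612707/1089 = -562.63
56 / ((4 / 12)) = 168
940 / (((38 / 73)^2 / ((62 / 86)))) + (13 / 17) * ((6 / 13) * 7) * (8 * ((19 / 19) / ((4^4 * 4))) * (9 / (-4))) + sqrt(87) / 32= sqrt(87) / 32 + 168949387433 / 67556096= 2501.17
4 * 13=52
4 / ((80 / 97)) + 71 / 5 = 381 / 20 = 19.05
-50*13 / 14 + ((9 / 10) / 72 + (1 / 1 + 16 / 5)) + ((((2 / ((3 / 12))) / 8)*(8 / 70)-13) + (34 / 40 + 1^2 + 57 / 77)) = -323471 / 6160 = -52.51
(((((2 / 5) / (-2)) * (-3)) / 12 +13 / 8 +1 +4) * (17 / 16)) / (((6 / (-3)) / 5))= -17.73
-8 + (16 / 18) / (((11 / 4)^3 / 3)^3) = -8.00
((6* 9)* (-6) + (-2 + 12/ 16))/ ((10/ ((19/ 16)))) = -24719/ 640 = -38.62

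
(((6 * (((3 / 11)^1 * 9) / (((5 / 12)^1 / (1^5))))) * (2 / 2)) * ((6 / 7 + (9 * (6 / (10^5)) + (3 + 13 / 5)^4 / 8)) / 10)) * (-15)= -31584733461 / 4812500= -6563.06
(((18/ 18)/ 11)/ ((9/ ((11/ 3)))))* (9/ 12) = 1/ 36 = 0.03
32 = 32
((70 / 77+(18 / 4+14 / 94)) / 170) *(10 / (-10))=-0.03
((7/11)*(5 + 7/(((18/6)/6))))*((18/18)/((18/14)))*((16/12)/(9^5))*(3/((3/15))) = 18620/5845851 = 0.00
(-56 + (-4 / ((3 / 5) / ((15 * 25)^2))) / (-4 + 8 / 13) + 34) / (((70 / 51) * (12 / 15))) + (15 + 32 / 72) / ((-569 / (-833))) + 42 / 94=37400951310901 / 148263192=252260.53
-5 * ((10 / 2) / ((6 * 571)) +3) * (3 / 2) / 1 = -51415 / 2284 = -22.51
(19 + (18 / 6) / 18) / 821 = 115 / 4926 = 0.02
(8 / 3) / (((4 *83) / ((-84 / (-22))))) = 28 / 913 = 0.03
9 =9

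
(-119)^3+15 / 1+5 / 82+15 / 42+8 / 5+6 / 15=-483635634 / 287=-1685141.58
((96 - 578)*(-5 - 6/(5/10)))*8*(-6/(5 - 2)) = -131104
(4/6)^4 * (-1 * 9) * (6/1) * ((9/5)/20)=-24/25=-0.96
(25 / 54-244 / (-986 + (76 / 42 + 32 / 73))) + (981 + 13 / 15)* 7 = 6873.78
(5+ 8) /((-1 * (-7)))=13 /7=1.86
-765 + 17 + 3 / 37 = -27673 / 37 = -747.92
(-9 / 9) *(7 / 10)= -7 / 10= -0.70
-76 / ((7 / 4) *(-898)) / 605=152 / 1901515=0.00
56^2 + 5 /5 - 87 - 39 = 3011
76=76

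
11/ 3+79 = 248/ 3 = 82.67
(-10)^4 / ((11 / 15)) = 150000 / 11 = 13636.36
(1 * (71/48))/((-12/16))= -71/36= -1.97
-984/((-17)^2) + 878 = 252758/289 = 874.60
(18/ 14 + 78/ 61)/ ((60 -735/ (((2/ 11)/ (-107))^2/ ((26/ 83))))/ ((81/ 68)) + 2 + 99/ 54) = -1635930/ 42704883724111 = -0.00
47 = 47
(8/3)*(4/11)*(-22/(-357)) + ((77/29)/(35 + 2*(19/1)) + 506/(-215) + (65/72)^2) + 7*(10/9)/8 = -132004363867/280783298880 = -0.47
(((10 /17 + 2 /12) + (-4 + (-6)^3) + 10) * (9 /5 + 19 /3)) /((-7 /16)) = 3889.97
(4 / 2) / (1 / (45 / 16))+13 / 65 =233 / 40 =5.82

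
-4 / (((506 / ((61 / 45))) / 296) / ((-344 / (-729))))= -1.50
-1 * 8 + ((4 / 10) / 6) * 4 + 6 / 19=-2114 / 285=-7.42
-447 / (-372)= 149 / 124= 1.20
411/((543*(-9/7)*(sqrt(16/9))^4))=-0.19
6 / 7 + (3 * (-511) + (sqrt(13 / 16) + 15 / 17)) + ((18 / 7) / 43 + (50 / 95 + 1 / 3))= -1529.44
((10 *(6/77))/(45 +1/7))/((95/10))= 30/16511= 0.00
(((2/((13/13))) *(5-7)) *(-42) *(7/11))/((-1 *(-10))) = 588/55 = 10.69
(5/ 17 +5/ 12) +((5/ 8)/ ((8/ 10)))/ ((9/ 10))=3865/ 2448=1.58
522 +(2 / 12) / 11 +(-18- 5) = 32935 / 66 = 499.02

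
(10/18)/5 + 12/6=19/9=2.11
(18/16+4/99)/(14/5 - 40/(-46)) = 106145/334224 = 0.32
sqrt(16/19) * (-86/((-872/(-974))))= -41882 * sqrt(19)/2071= -88.15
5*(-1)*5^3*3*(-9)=16875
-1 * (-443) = 443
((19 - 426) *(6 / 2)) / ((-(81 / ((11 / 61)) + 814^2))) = 13431 / 7293497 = 0.00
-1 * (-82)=82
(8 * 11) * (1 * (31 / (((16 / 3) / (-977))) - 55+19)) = -502903.50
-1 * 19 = -19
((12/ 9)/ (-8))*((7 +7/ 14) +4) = -23/ 12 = -1.92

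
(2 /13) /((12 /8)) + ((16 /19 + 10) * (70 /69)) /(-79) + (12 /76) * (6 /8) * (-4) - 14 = -342749 /23621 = -14.51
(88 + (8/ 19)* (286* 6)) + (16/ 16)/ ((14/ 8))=107876/ 133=811.10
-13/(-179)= 13/179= 0.07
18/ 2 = 9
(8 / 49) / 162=4 / 3969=0.00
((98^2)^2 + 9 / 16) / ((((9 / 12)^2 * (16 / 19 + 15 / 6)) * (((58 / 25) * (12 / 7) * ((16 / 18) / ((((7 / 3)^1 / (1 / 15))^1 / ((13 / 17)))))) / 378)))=183938844062570625 / 766064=240108977921.65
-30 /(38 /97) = -1455 /19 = -76.58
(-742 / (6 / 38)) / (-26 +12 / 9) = 7049 / 37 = 190.51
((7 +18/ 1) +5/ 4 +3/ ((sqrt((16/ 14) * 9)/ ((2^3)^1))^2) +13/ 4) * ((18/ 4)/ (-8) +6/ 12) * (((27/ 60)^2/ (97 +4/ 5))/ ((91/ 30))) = -7803/ 3797248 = -0.00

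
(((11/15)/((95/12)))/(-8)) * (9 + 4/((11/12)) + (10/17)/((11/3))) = -2529/16150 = -0.16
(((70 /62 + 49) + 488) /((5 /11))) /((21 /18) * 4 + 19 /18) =3303036 /15965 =206.89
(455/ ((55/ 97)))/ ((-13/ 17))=-1049.36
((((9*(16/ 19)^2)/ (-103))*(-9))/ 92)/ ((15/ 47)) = 81216/ 4276045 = 0.02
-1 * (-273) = 273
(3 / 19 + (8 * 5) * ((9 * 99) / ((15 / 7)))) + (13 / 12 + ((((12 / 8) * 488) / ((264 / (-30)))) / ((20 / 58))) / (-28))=16641.86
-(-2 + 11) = -9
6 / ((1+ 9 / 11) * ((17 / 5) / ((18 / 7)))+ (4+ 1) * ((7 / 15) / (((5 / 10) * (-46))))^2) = 1571130 / 630049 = 2.49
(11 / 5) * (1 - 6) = -11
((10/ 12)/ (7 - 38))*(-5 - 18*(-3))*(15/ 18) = -1225/ 1116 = -1.10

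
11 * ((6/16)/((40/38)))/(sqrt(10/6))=627 * sqrt(15)/800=3.04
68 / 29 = 2.34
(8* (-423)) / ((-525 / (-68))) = -76704 / 175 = -438.31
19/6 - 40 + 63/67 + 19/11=-151081/4422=-34.17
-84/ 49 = -12/ 7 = -1.71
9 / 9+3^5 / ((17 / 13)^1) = 3176 / 17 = 186.82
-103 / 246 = -0.42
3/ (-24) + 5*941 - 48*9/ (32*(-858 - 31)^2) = 29746892011/ 6322568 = 4704.87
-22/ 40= -11/ 20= -0.55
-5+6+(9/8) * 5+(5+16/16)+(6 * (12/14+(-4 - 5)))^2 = 940661/392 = 2399.65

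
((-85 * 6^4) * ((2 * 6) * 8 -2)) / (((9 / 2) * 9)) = -255680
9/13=0.69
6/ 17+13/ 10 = 1.65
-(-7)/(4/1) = 7/4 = 1.75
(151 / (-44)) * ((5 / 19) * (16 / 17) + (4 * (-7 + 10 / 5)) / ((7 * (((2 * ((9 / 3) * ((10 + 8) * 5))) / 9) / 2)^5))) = -102740351227 / 120873060000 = -0.85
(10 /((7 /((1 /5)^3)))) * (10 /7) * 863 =3452 /245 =14.09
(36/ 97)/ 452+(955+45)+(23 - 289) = 8045383/ 10961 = 734.00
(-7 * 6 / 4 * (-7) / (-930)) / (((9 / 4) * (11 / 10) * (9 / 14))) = -1372 / 27621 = -0.05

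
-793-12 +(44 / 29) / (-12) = -70046 / 87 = -805.13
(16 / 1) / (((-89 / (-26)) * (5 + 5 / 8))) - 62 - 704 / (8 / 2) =-949862 / 4005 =-237.17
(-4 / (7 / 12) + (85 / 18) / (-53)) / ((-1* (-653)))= -46387 / 4360734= -0.01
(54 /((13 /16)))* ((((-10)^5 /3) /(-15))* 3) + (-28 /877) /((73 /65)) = 368760936340 /832273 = 443076.89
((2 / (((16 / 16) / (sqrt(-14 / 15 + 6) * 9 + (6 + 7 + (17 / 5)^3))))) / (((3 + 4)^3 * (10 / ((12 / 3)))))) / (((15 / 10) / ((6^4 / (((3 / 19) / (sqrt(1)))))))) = 131328 * sqrt(285) / 8575 + 20443392 / 30625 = 926.09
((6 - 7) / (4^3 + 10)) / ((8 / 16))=-1 / 37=-0.03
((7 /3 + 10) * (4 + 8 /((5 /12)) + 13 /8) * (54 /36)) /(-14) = -36741 /1120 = -32.80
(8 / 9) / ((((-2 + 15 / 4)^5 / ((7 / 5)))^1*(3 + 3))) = 4096 / 324135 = 0.01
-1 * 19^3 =-6859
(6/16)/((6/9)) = 9/16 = 0.56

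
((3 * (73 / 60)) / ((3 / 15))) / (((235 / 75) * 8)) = 1095 / 1504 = 0.73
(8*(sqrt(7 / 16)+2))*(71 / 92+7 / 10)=677*sqrt(7) / 230+2708 / 115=31.34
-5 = -5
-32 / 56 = -4 / 7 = -0.57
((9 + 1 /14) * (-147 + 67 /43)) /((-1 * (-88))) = -397129 /26488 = -14.99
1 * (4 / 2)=2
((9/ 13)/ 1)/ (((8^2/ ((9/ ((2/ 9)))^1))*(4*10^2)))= 729/ 665600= 0.00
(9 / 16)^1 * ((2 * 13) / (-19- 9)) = -117 / 224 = -0.52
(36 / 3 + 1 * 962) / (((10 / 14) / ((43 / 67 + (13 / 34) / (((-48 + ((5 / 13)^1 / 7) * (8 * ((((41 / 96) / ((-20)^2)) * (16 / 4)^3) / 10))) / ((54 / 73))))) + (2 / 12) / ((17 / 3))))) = 247100915022227 / 272372526865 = 907.22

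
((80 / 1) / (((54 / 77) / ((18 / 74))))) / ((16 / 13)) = 5005 / 222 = 22.55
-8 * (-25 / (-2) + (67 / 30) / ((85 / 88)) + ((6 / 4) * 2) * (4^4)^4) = -131425999408684 / 1275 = -103079215222.50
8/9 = 0.89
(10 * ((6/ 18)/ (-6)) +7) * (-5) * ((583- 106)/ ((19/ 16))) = -245920/ 19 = -12943.16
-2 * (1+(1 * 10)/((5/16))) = -66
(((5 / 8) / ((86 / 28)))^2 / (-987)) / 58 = -175 / 241937952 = -0.00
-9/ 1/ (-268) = 9/ 268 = 0.03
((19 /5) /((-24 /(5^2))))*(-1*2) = 95 /12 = 7.92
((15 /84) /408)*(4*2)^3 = 80 /357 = 0.22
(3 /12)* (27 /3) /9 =1 /4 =0.25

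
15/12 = 1.25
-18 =-18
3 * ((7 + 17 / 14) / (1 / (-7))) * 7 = -2415 / 2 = -1207.50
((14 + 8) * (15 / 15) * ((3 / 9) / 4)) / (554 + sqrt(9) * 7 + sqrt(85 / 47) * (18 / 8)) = 475640 / 149173869- 66 * sqrt(3995) / 248623115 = 0.00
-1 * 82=-82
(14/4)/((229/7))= 49/458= 0.11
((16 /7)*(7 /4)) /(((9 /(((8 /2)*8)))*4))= 32 /9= 3.56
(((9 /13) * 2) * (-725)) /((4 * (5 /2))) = -1305 /13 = -100.38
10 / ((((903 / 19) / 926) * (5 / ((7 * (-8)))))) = -281504 / 129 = -2182.20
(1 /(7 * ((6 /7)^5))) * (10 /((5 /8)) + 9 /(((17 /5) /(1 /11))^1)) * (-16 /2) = -7291837 /181764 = -40.12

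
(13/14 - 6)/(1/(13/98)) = -923/1372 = -0.67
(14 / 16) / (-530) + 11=46633 / 4240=11.00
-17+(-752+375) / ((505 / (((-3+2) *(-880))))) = -68069 / 101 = -673.95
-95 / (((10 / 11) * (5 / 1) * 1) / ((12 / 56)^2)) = -1881 / 1960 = -0.96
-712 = -712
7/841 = 0.01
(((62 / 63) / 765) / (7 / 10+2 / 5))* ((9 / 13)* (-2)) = -248 / 153153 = -0.00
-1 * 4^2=-16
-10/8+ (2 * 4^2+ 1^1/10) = 617/20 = 30.85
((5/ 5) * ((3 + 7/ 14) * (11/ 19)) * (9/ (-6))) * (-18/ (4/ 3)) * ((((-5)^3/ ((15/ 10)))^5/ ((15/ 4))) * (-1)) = 7519531250000/ 171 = 43973866959.06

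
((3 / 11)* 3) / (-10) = -9 / 110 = -0.08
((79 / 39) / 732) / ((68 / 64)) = 316 / 121329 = 0.00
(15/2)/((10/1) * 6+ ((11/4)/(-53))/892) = 0.13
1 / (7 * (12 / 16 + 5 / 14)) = 4 / 31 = 0.13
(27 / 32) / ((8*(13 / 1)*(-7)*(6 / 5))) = -45 / 46592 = -0.00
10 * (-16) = -160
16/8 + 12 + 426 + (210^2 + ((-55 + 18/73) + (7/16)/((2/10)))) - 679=51168251/1168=43808.43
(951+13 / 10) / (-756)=-9523 / 7560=-1.26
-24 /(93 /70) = -560 /31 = -18.06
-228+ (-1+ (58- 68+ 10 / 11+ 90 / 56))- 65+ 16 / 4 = -91625 / 308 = -297.48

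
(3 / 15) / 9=1 / 45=0.02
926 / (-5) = -926 / 5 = -185.20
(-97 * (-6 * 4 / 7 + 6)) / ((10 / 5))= -873 / 7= -124.71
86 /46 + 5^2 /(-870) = 7367 /4002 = 1.84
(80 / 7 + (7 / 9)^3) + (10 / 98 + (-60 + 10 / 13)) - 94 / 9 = -26782292 / 464373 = -57.67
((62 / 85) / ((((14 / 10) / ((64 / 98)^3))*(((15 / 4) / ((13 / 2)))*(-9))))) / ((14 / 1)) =-0.00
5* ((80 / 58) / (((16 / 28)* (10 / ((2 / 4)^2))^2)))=7 / 928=0.01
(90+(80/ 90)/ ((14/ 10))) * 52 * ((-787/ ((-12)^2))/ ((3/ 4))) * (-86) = 5024034860/ 1701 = 2953577.23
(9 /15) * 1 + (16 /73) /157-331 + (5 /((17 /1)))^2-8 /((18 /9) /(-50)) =-2158117563 /16561145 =-130.31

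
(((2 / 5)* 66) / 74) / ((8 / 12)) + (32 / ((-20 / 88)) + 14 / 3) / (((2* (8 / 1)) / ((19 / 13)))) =-137375 / 11544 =-11.90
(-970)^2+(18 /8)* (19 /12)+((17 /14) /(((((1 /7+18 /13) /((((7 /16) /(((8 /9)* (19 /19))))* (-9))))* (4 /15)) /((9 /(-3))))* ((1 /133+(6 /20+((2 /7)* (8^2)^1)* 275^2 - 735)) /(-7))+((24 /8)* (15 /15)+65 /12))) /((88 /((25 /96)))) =115381192737898340408503 /122628075114734464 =940903.56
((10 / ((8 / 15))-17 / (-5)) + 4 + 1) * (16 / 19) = 2172 / 95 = 22.86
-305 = -305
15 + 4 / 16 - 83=-271 / 4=-67.75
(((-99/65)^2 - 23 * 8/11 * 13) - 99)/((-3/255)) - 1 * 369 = 26332.46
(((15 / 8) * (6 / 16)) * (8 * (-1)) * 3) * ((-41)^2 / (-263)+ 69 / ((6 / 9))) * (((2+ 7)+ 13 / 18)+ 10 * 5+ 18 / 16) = -3356656485 / 33664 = -99710.57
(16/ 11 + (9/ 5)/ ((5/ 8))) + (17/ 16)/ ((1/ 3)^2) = 61147/ 4400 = 13.90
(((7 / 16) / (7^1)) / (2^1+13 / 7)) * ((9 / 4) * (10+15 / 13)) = 0.41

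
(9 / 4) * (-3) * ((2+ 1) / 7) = -81 / 28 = -2.89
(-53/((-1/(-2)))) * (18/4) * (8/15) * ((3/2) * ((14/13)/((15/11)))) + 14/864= -42309533/140400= -301.35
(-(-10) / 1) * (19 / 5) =38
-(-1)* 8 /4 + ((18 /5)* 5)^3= 5834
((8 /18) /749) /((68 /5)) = 5 /114597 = 0.00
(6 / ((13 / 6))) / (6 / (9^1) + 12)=0.22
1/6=0.17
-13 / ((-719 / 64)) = 832 / 719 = 1.16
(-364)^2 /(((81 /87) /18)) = 7684768 /3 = 2561589.33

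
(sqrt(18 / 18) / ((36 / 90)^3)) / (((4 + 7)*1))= 125 / 88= 1.42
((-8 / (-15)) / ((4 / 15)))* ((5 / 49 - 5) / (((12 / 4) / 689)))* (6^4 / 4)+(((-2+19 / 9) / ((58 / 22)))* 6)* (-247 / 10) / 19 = -15537232607 / 21315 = -728934.21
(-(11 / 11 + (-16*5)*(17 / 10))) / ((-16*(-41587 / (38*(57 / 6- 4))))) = 28215 / 665392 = 0.04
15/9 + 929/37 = 2972/111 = 26.77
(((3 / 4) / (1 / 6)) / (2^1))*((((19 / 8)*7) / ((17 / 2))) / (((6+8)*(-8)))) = -171 / 4352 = -0.04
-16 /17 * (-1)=16 /17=0.94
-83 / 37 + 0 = -83 / 37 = -2.24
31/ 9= 3.44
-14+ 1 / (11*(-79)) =-12167 / 869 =-14.00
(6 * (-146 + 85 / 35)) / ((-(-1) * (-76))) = 3015 / 266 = 11.33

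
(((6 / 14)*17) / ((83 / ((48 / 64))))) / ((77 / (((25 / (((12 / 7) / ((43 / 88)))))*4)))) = 0.02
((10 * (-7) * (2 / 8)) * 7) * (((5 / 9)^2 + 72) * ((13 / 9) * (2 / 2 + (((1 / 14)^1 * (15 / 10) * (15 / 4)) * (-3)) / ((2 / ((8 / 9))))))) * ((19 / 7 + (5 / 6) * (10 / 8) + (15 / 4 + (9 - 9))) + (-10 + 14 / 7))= 2934.82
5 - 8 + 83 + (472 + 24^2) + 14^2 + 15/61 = 80779/61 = 1324.25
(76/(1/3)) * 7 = 1596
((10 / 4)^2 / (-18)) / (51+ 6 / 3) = -25 / 3816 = -0.01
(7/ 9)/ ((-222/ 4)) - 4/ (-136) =523/ 33966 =0.02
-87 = -87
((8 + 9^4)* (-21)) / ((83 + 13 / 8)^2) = -8828736 / 458329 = -19.26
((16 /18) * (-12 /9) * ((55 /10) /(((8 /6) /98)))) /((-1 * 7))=616 /9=68.44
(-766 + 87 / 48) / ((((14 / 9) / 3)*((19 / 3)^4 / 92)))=-615030327 / 7297976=-84.27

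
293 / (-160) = -293 / 160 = -1.83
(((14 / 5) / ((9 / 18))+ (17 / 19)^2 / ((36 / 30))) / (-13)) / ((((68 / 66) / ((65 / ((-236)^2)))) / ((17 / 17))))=-746603 / 1367225408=-0.00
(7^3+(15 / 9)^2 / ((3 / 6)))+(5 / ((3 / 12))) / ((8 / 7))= 6589 / 18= 366.06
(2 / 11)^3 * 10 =80 / 1331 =0.06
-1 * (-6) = 6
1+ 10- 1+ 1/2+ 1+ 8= 39/2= 19.50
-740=-740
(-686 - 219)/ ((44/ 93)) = -84165/ 44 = -1912.84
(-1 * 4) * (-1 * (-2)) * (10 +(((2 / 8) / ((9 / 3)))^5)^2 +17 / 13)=-9101852540941 / 100615716864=-90.46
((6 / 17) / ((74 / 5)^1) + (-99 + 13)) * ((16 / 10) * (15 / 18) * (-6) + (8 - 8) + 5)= 162237 / 629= 257.93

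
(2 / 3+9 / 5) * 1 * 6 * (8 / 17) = 592 / 85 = 6.96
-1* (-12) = 12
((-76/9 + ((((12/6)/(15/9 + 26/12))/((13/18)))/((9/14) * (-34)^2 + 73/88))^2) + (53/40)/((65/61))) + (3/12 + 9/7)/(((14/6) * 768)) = -1526286427976926573799533/211980546487891694822400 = -7.20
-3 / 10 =-0.30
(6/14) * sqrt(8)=6 * sqrt(2)/7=1.21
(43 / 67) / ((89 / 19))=817 / 5963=0.14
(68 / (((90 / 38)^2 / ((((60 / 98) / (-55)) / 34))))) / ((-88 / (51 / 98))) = 6137 / 261468900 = 0.00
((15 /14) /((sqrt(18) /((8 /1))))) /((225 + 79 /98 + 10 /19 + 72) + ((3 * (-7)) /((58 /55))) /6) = 30856 * sqrt(2) /6372055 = 0.01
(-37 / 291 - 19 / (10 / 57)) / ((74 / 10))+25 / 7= -1670311 / 150738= -11.08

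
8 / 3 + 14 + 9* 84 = 2318 / 3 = 772.67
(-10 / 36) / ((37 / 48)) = -40 / 111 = -0.36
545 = 545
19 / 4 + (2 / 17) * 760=6403 / 68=94.16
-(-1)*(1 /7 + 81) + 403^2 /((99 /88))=9100016 /63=144444.70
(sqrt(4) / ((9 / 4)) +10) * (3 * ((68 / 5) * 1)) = 6664 / 15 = 444.27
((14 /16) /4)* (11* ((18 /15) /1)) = 2.89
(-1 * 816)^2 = 665856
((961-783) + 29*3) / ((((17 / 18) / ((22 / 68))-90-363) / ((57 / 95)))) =-15741 / 44558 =-0.35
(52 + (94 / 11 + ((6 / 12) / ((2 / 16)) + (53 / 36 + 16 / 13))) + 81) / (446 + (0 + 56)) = 763183 / 2584296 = 0.30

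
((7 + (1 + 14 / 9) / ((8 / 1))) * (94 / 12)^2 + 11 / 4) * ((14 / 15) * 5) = 8198897 / 3888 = 2108.77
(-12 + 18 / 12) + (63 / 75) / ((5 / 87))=1029 / 250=4.12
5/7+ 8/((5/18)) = 1033/35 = 29.51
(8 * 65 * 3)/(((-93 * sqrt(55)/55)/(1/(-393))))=520 * sqrt(55)/12183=0.32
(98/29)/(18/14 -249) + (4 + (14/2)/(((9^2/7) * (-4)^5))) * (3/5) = 2764398547/1158589440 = 2.39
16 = 16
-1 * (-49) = 49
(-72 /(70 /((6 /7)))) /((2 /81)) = -8748 /245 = -35.71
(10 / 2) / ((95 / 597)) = 597 / 19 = 31.42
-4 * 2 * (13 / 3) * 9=-312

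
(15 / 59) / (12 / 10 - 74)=-75 / 21476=-0.00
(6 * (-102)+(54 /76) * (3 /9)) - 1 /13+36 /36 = -301755 /494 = -610.84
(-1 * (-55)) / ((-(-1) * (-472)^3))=-55 / 105154048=-0.00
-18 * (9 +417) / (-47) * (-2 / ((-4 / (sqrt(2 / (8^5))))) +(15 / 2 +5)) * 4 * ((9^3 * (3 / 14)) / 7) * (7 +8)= 2731517.03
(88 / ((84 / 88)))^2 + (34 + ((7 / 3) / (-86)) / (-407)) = 131715677209 / 15435882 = 8533.08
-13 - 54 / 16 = -131 / 8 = -16.38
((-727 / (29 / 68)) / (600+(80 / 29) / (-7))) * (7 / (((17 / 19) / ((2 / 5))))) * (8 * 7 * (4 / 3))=-151611488 / 228225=-664.31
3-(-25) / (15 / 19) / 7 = 158 / 21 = 7.52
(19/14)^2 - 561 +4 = -555.16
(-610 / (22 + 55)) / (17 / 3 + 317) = -915 / 37268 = -0.02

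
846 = 846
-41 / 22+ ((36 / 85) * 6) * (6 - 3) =10771 / 1870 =5.76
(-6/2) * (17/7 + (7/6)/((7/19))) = -235/14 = -16.79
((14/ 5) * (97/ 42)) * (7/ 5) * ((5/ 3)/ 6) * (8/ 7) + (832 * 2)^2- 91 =373789063/ 135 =2768807.87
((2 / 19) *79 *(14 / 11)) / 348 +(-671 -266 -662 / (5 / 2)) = -1201.77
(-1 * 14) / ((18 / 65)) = -455 / 9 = -50.56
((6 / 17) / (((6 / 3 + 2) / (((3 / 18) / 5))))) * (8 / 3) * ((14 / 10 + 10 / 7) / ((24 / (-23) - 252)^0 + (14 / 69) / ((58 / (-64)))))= 132066 / 4620175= 0.03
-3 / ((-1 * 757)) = 3 / 757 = 0.00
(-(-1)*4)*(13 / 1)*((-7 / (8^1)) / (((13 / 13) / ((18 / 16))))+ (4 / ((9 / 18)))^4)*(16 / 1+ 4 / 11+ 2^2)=47698742 / 11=4336249.27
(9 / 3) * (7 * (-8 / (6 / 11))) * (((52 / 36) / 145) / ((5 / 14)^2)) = -784784 / 32625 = -24.05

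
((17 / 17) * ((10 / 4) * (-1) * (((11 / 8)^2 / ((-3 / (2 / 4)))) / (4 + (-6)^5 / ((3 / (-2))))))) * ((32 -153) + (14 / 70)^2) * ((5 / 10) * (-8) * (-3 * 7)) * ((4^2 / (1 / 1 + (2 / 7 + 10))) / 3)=-373527 / 512315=-0.73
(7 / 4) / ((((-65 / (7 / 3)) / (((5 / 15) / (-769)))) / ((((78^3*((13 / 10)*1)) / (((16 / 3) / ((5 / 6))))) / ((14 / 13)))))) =599781 / 246080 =2.44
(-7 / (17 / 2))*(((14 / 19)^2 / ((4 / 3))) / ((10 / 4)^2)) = -0.05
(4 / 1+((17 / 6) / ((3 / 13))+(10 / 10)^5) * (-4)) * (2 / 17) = -52 / 9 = -5.78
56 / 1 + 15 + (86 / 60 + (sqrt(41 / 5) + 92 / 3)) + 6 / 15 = sqrt(205) / 5 + 207 / 2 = 106.36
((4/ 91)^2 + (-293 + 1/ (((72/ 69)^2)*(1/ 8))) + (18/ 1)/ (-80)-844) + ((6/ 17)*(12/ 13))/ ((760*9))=-1129.88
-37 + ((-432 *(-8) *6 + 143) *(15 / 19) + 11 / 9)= 16447.64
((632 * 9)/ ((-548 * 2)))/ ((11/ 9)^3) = -518319/ 182347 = -2.84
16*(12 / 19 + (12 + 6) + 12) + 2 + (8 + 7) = 9635 / 19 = 507.11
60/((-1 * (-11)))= 60/11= 5.45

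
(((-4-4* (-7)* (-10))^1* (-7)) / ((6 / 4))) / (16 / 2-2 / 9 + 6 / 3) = 1491 / 11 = 135.55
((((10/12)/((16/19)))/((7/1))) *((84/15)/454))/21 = 19/228816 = 0.00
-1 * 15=-15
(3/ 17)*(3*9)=81/ 17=4.76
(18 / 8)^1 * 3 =27 / 4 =6.75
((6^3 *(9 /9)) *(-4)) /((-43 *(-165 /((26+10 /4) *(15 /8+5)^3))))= -1551825 /1376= -1127.78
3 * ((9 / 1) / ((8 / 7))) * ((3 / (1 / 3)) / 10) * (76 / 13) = 32319 / 260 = 124.30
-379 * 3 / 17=-1137 / 17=-66.88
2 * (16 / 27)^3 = 0.42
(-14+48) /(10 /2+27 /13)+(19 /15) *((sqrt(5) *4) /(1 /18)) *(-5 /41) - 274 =-12383 /46 - 456 *sqrt(5) /41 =-294.07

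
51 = 51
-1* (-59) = 59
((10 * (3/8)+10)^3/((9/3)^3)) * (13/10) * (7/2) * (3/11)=275275/2304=119.48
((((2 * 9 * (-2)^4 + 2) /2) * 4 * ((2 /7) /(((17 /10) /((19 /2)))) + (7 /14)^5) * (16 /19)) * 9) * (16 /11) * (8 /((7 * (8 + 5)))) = 2070961920 /2263261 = 915.03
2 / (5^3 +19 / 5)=5 / 322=0.02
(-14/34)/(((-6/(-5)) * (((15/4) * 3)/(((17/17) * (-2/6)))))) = 14/1377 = 0.01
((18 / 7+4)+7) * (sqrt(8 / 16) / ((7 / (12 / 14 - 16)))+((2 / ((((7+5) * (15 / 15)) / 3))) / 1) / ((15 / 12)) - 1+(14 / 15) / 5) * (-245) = 4123 / 3+25175 * sqrt(2) / 7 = 6460.45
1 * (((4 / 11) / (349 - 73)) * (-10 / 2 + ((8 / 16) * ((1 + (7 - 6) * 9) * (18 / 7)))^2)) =7855 / 37191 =0.21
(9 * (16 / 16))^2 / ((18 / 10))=45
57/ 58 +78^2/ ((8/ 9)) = 198519/ 29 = 6845.48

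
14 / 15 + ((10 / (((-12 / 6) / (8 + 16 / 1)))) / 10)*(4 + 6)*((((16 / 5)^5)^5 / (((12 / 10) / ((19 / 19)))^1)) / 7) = -15211807202738519167752918933262 / 250339508056640625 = -60764708378738.08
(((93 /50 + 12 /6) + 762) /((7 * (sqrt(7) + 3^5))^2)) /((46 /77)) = 0.00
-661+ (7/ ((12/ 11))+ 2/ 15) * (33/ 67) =-881417/ 1340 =-657.77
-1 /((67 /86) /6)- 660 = -44736 /67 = -667.70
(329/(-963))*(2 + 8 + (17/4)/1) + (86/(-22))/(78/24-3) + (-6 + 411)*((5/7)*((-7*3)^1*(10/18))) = -47958109/14124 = -3395.50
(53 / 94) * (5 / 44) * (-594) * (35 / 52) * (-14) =1752975 / 4888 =358.63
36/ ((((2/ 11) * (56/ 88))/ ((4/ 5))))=8712/ 35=248.91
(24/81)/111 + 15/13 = 45059/38961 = 1.16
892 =892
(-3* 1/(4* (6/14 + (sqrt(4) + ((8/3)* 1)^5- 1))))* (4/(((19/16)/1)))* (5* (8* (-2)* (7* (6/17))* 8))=1097349120/37436669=29.31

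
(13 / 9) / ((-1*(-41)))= 13 / 369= 0.04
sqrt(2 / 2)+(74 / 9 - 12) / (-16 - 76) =431 / 414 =1.04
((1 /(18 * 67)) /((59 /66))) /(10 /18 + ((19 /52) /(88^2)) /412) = 5474946048 /3279161543803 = 0.00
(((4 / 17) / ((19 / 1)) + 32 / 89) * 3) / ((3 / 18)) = 192456 / 28747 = 6.69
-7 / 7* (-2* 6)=12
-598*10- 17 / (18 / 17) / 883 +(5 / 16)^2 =-12165741677 / 2034432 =-5979.92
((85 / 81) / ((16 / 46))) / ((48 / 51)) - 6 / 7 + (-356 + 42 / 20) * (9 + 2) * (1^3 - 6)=1412825989 / 72576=19466.85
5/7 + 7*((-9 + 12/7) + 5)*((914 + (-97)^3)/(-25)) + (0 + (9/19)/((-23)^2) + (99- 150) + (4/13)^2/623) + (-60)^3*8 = -61155034860154553/26455990925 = -2311576.04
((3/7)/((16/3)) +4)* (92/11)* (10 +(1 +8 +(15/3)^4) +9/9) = 6779595/308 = 22011.67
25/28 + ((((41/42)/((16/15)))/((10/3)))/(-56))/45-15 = -5308841/376320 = -14.11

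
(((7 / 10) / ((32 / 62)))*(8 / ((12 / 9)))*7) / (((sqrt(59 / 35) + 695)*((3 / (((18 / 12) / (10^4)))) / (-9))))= -4433961 / 120219136000 + 4557*sqrt(2065) / 3005478400000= -0.00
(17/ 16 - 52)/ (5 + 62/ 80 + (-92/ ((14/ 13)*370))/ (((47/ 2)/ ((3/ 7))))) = -347234825/ 39338778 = -8.83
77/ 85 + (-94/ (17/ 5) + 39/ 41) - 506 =-1853288/ 3485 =-531.79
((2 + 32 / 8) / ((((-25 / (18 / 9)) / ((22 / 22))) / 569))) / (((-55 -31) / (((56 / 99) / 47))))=63728 / 1667325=0.04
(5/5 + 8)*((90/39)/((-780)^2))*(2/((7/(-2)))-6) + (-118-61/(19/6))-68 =-1199563311/5844020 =-205.26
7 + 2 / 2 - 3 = 5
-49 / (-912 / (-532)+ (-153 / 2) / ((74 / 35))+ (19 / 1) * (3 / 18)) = 152292 / 97285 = 1.57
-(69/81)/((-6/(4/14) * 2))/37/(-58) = -23/2433564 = -0.00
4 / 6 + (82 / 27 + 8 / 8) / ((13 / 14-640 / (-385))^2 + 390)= 3508918 / 5184243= 0.68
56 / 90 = 28 / 45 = 0.62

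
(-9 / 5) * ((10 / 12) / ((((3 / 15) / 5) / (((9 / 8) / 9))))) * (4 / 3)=-25 / 4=-6.25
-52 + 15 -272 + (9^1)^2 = -228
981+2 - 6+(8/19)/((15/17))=278581/285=977.48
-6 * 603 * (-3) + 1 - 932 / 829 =8997863 / 829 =10853.88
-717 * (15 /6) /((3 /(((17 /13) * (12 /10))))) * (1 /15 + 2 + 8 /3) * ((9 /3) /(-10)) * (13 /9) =288473 /150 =1923.15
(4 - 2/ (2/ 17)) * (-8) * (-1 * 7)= -728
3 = 3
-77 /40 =-1.92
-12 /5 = -2.40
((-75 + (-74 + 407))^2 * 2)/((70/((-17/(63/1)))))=-125732/245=-513.19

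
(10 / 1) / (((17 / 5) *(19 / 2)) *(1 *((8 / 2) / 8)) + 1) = 200 / 343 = 0.58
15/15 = 1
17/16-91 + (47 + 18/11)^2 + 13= 4430649/1936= 2288.56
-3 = -3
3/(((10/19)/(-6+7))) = 57/10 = 5.70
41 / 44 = 0.93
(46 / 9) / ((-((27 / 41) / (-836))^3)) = 1852372112922496 / 177147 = 10456694795.41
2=2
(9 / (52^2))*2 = 9 / 1352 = 0.01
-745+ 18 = -727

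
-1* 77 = -77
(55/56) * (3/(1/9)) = 1485/56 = 26.52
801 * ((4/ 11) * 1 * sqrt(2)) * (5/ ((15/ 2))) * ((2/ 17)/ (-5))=-4272 * sqrt(2)/ 935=-6.46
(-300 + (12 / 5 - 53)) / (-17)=1753 / 85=20.62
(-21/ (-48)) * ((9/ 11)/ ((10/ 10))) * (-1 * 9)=-567/ 176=-3.22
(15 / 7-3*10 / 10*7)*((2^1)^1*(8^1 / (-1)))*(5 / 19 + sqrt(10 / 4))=10560 / 133 + 1056*sqrt(10) / 7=556.45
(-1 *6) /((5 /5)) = -6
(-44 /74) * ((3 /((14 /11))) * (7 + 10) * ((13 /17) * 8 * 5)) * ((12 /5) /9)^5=-12886016 /13111875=-0.98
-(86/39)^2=-4.86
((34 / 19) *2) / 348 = 17 / 1653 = 0.01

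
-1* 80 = -80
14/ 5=2.80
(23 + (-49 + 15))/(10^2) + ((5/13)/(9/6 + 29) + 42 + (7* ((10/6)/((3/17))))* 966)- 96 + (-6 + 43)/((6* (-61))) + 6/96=60720832199/951600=63809.20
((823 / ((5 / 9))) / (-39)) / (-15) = 823 / 325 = 2.53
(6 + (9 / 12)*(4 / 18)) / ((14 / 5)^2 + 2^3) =925 / 2376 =0.39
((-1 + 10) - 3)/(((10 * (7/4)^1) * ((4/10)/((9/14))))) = 27/49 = 0.55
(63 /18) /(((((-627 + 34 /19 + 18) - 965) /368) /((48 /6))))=-6.55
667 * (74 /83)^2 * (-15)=-7952.88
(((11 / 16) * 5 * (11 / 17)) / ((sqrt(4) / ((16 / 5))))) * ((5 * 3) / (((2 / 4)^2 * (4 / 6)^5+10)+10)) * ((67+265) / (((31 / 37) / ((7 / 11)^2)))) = 427.60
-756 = -756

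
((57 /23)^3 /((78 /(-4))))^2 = 15242865444 /25018065241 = 0.61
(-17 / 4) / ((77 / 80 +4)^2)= -27200 / 157609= -0.17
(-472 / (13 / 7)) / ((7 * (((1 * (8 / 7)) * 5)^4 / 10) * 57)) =-141659 / 23712000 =-0.01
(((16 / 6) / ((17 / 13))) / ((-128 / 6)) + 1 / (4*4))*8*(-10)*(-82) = -3690 / 17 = -217.06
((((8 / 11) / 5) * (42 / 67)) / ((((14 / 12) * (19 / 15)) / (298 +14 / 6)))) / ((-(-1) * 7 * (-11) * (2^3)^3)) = -8109 / 17251696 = -0.00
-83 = -83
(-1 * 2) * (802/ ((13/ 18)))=-28872/ 13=-2220.92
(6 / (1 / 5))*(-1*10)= -300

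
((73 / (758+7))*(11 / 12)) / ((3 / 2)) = 803 / 13770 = 0.06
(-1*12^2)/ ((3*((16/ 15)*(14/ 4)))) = -12.86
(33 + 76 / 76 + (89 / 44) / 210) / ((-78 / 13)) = -314249 / 55440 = -5.67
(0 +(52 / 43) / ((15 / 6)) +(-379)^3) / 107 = -11704586781 / 23005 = -508784.47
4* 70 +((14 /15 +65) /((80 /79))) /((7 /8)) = 372131 /1050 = 354.41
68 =68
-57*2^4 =-912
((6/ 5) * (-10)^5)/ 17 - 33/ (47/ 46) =-5665806/ 799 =-7091.12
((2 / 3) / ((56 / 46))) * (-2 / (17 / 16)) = -1.03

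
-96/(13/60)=-5760/13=-443.08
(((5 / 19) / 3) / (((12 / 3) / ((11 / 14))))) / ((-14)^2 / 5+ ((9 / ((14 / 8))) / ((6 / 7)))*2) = 275 / 817152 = 0.00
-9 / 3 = -3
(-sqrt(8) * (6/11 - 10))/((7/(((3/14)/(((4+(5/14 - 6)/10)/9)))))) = 4320 * sqrt(2)/2849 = 2.14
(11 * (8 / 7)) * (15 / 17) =1320 / 119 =11.09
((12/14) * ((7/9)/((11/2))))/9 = 4/297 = 0.01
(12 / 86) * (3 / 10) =9 / 215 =0.04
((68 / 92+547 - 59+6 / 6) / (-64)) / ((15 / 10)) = -5.10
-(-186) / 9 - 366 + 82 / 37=-38086 / 111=-343.12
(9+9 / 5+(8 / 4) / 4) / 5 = 113 / 50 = 2.26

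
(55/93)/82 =0.01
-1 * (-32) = 32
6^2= 36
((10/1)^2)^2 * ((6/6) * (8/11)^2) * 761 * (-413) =-201147520000/121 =-1662376198.35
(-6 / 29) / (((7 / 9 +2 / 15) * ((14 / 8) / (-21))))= 3240 / 1189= 2.72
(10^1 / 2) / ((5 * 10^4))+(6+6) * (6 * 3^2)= 648.00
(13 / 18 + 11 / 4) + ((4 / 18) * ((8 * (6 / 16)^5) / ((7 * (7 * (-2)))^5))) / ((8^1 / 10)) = 2314037239806785 / 666442725064704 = 3.47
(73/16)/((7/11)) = 803/112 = 7.17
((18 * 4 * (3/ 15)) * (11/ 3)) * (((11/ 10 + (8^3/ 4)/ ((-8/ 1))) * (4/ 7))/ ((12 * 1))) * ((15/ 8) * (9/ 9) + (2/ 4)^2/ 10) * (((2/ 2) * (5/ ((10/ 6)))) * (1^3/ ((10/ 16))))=-1494768/ 4375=-341.66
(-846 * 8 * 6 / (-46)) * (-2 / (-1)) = 40608 / 23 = 1765.57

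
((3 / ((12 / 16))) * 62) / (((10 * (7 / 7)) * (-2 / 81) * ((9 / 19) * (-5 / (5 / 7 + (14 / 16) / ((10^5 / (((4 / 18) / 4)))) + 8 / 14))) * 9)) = 76334428861 / 1260000000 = 60.58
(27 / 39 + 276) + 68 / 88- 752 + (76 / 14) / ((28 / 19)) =-470.85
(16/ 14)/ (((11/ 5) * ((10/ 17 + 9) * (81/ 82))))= 55760/ 1016631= 0.05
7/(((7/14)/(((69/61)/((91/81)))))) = 11178/793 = 14.10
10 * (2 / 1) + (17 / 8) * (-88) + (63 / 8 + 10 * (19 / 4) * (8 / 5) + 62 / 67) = -44059 / 536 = -82.20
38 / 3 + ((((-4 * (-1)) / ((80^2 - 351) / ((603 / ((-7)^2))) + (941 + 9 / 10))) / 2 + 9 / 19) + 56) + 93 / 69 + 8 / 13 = 10474756795186 / 147314016681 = 71.10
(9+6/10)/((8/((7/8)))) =1.05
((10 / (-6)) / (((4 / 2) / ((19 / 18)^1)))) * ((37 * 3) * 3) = -3515 / 12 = -292.92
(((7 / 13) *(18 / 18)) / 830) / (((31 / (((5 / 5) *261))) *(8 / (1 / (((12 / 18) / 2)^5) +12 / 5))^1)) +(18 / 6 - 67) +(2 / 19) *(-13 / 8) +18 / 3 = -14745210049 / 254212400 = -58.00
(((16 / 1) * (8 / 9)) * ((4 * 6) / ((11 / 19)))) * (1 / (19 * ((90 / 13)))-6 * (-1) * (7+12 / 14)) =288968192 / 10395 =27798.77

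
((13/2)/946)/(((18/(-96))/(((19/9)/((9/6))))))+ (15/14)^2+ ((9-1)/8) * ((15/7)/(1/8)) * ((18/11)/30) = 2.03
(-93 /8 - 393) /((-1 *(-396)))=-1079 /1056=-1.02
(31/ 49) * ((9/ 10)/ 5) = 279/ 2450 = 0.11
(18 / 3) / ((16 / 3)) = 9 / 8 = 1.12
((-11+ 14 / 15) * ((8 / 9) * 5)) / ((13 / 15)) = -6040 / 117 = -51.62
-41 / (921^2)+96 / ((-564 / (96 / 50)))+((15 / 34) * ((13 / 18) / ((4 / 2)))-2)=-293808111259 / 135548911800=-2.17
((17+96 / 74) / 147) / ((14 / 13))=8801 / 76146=0.12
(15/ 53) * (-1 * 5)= -75/ 53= -1.42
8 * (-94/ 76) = -188/ 19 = -9.89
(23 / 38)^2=529 / 1444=0.37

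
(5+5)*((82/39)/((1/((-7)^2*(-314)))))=-12616520/39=-323500.51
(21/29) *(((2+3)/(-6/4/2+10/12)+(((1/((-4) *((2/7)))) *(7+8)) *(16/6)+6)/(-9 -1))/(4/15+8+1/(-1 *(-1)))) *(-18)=-356643/4031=-88.48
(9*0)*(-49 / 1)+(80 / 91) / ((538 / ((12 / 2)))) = 240 / 24479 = 0.01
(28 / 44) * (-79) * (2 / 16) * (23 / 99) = -12719 / 8712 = -1.46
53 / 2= 26.50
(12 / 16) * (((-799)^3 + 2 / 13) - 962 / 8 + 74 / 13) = -79572872091 / 208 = -382561885.05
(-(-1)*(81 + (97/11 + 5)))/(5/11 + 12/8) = 48.51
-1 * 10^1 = -10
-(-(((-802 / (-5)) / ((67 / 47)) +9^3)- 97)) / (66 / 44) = 166276 / 335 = 496.35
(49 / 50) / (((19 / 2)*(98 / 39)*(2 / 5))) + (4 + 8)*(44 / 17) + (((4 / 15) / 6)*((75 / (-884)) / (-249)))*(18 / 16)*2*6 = 108603681 / 3485170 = 31.16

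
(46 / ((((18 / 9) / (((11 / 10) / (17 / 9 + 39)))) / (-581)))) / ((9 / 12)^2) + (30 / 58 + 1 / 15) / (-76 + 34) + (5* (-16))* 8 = -23369411 / 18270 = -1279.11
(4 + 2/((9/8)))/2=26/9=2.89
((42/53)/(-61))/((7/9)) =-54/3233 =-0.02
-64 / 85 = -0.75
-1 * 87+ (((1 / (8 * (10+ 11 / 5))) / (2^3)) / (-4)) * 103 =-1359107 / 15616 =-87.03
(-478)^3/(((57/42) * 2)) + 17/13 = -9938596709/247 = -40237233.64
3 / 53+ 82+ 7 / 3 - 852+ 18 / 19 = -2316088 / 3021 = -766.66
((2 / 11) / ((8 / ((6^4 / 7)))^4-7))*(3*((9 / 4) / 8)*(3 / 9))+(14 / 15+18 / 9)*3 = 2331538387439 / 265167669305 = 8.79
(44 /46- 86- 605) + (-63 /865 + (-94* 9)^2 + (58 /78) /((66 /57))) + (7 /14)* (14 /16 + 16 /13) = 7511050102793 /10504560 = 715027.58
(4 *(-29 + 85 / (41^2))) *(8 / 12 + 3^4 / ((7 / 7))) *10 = -476907200 / 5043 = -94568.15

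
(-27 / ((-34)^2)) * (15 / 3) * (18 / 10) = -243 / 1156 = -0.21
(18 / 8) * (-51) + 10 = -419 / 4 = -104.75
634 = 634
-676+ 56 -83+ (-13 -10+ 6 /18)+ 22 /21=-15217 /21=-724.62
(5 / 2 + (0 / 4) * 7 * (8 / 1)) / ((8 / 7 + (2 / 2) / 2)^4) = 96040 / 279841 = 0.34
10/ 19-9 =-161/ 19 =-8.47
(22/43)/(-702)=-11/15093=-0.00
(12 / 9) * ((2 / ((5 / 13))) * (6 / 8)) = 26 / 5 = 5.20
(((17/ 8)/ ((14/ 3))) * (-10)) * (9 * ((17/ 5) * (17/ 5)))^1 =-132651/ 280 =-473.75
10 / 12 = 5 / 6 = 0.83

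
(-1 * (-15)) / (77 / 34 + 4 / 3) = 4.17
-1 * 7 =-7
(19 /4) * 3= 57 /4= 14.25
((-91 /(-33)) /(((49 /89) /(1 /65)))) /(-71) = -89 /82005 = -0.00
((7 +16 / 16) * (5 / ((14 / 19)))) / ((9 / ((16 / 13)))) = 6080 / 819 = 7.42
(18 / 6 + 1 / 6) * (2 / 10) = 19 / 30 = 0.63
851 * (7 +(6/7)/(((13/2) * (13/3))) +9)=16138364/1183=13641.90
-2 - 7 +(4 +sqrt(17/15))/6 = -25/3 +sqrt(255)/90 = -8.16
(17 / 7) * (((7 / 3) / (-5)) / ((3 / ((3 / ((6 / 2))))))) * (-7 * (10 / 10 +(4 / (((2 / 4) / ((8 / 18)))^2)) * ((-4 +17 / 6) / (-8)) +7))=244664 / 10935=22.37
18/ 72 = 1/ 4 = 0.25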